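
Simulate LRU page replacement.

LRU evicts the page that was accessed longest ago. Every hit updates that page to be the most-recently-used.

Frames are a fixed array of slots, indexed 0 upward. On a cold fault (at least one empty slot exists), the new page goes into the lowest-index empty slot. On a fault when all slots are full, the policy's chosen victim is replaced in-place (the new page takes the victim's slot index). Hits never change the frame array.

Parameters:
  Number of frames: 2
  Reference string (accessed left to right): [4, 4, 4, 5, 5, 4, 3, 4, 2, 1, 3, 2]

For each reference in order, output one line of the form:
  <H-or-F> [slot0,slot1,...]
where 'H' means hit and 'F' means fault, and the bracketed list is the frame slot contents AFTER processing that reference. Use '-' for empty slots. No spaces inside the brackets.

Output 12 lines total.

F [4,-]
H [4,-]
H [4,-]
F [4,5]
H [4,5]
H [4,5]
F [4,3]
H [4,3]
F [4,2]
F [1,2]
F [1,3]
F [2,3]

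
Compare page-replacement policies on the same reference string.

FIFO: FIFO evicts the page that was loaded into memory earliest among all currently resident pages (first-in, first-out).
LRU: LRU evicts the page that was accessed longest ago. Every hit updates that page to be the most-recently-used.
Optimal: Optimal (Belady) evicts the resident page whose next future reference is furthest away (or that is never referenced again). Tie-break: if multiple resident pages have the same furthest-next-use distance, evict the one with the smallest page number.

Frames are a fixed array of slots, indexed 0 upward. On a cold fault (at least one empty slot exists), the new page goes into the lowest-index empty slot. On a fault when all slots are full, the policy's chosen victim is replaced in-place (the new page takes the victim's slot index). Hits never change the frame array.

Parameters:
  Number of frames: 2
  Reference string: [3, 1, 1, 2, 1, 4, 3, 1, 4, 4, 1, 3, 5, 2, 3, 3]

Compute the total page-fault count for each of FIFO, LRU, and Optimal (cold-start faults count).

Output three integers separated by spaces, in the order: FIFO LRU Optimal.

--- FIFO ---
  step 0: ref 3 -> FAULT, frames=[3,-] (faults so far: 1)
  step 1: ref 1 -> FAULT, frames=[3,1] (faults so far: 2)
  step 2: ref 1 -> HIT, frames=[3,1] (faults so far: 2)
  step 3: ref 2 -> FAULT, evict 3, frames=[2,1] (faults so far: 3)
  step 4: ref 1 -> HIT, frames=[2,1] (faults so far: 3)
  step 5: ref 4 -> FAULT, evict 1, frames=[2,4] (faults so far: 4)
  step 6: ref 3 -> FAULT, evict 2, frames=[3,4] (faults so far: 5)
  step 7: ref 1 -> FAULT, evict 4, frames=[3,1] (faults so far: 6)
  step 8: ref 4 -> FAULT, evict 3, frames=[4,1] (faults so far: 7)
  step 9: ref 4 -> HIT, frames=[4,1] (faults so far: 7)
  step 10: ref 1 -> HIT, frames=[4,1] (faults so far: 7)
  step 11: ref 3 -> FAULT, evict 1, frames=[4,3] (faults so far: 8)
  step 12: ref 5 -> FAULT, evict 4, frames=[5,3] (faults so far: 9)
  step 13: ref 2 -> FAULT, evict 3, frames=[5,2] (faults so far: 10)
  step 14: ref 3 -> FAULT, evict 5, frames=[3,2] (faults so far: 11)
  step 15: ref 3 -> HIT, frames=[3,2] (faults so far: 11)
  FIFO total faults: 11
--- LRU ---
  step 0: ref 3 -> FAULT, frames=[3,-] (faults so far: 1)
  step 1: ref 1 -> FAULT, frames=[3,1] (faults so far: 2)
  step 2: ref 1 -> HIT, frames=[3,1] (faults so far: 2)
  step 3: ref 2 -> FAULT, evict 3, frames=[2,1] (faults so far: 3)
  step 4: ref 1 -> HIT, frames=[2,1] (faults so far: 3)
  step 5: ref 4 -> FAULT, evict 2, frames=[4,1] (faults so far: 4)
  step 6: ref 3 -> FAULT, evict 1, frames=[4,3] (faults so far: 5)
  step 7: ref 1 -> FAULT, evict 4, frames=[1,3] (faults so far: 6)
  step 8: ref 4 -> FAULT, evict 3, frames=[1,4] (faults so far: 7)
  step 9: ref 4 -> HIT, frames=[1,4] (faults so far: 7)
  step 10: ref 1 -> HIT, frames=[1,4] (faults so far: 7)
  step 11: ref 3 -> FAULT, evict 4, frames=[1,3] (faults so far: 8)
  step 12: ref 5 -> FAULT, evict 1, frames=[5,3] (faults so far: 9)
  step 13: ref 2 -> FAULT, evict 3, frames=[5,2] (faults so far: 10)
  step 14: ref 3 -> FAULT, evict 5, frames=[3,2] (faults so far: 11)
  step 15: ref 3 -> HIT, frames=[3,2] (faults so far: 11)
  LRU total faults: 11
--- Optimal ---
  step 0: ref 3 -> FAULT, frames=[3,-] (faults so far: 1)
  step 1: ref 1 -> FAULT, frames=[3,1] (faults so far: 2)
  step 2: ref 1 -> HIT, frames=[3,1] (faults so far: 2)
  step 3: ref 2 -> FAULT, evict 3, frames=[2,1] (faults so far: 3)
  step 4: ref 1 -> HIT, frames=[2,1] (faults so far: 3)
  step 5: ref 4 -> FAULT, evict 2, frames=[4,1] (faults so far: 4)
  step 6: ref 3 -> FAULT, evict 4, frames=[3,1] (faults so far: 5)
  step 7: ref 1 -> HIT, frames=[3,1] (faults so far: 5)
  step 8: ref 4 -> FAULT, evict 3, frames=[4,1] (faults so far: 6)
  step 9: ref 4 -> HIT, frames=[4,1] (faults so far: 6)
  step 10: ref 1 -> HIT, frames=[4,1] (faults so far: 6)
  step 11: ref 3 -> FAULT, evict 1, frames=[4,3] (faults so far: 7)
  step 12: ref 5 -> FAULT, evict 4, frames=[5,3] (faults so far: 8)
  step 13: ref 2 -> FAULT, evict 5, frames=[2,3] (faults so far: 9)
  step 14: ref 3 -> HIT, frames=[2,3] (faults so far: 9)
  step 15: ref 3 -> HIT, frames=[2,3] (faults so far: 9)
  Optimal total faults: 9

Answer: 11 11 9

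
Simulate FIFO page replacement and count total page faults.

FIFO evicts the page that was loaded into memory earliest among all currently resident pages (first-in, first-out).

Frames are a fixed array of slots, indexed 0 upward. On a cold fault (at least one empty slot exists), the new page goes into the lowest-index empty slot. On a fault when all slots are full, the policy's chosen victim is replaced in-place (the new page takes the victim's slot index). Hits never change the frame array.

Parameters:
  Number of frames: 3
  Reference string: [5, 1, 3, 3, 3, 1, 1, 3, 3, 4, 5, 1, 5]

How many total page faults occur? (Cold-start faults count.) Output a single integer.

Answer: 6

Derivation:
Step 0: ref 5 → FAULT, frames=[5,-,-]
Step 1: ref 1 → FAULT, frames=[5,1,-]
Step 2: ref 3 → FAULT, frames=[5,1,3]
Step 3: ref 3 → HIT, frames=[5,1,3]
Step 4: ref 3 → HIT, frames=[5,1,3]
Step 5: ref 1 → HIT, frames=[5,1,3]
Step 6: ref 1 → HIT, frames=[5,1,3]
Step 7: ref 3 → HIT, frames=[5,1,3]
Step 8: ref 3 → HIT, frames=[5,1,3]
Step 9: ref 4 → FAULT (evict 5), frames=[4,1,3]
Step 10: ref 5 → FAULT (evict 1), frames=[4,5,3]
Step 11: ref 1 → FAULT (evict 3), frames=[4,5,1]
Step 12: ref 5 → HIT, frames=[4,5,1]
Total faults: 6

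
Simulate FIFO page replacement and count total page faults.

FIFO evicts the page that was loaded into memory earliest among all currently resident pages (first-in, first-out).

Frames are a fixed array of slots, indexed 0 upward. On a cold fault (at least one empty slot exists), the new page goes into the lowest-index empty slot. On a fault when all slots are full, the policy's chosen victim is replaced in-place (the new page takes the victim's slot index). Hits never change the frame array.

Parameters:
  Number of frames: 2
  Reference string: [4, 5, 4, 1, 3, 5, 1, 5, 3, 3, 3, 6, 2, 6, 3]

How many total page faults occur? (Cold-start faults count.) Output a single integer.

Step 0: ref 4 → FAULT, frames=[4,-]
Step 1: ref 5 → FAULT, frames=[4,5]
Step 2: ref 4 → HIT, frames=[4,5]
Step 3: ref 1 → FAULT (evict 4), frames=[1,5]
Step 4: ref 3 → FAULT (evict 5), frames=[1,3]
Step 5: ref 5 → FAULT (evict 1), frames=[5,3]
Step 6: ref 1 → FAULT (evict 3), frames=[5,1]
Step 7: ref 5 → HIT, frames=[5,1]
Step 8: ref 3 → FAULT (evict 5), frames=[3,1]
Step 9: ref 3 → HIT, frames=[3,1]
Step 10: ref 3 → HIT, frames=[3,1]
Step 11: ref 6 → FAULT (evict 1), frames=[3,6]
Step 12: ref 2 → FAULT (evict 3), frames=[2,6]
Step 13: ref 6 → HIT, frames=[2,6]
Step 14: ref 3 → FAULT (evict 6), frames=[2,3]
Total faults: 10

Answer: 10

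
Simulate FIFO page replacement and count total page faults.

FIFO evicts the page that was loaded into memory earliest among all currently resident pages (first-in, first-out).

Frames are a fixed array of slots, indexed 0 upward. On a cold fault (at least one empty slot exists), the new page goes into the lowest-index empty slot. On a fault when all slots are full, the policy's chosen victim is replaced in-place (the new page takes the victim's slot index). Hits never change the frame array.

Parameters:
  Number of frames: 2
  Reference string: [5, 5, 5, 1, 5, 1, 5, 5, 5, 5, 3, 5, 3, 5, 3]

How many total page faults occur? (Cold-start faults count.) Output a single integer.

Answer: 4

Derivation:
Step 0: ref 5 → FAULT, frames=[5,-]
Step 1: ref 5 → HIT, frames=[5,-]
Step 2: ref 5 → HIT, frames=[5,-]
Step 3: ref 1 → FAULT, frames=[5,1]
Step 4: ref 5 → HIT, frames=[5,1]
Step 5: ref 1 → HIT, frames=[5,1]
Step 6: ref 5 → HIT, frames=[5,1]
Step 7: ref 5 → HIT, frames=[5,1]
Step 8: ref 5 → HIT, frames=[5,1]
Step 9: ref 5 → HIT, frames=[5,1]
Step 10: ref 3 → FAULT (evict 5), frames=[3,1]
Step 11: ref 5 → FAULT (evict 1), frames=[3,5]
Step 12: ref 3 → HIT, frames=[3,5]
Step 13: ref 5 → HIT, frames=[3,5]
Step 14: ref 3 → HIT, frames=[3,5]
Total faults: 4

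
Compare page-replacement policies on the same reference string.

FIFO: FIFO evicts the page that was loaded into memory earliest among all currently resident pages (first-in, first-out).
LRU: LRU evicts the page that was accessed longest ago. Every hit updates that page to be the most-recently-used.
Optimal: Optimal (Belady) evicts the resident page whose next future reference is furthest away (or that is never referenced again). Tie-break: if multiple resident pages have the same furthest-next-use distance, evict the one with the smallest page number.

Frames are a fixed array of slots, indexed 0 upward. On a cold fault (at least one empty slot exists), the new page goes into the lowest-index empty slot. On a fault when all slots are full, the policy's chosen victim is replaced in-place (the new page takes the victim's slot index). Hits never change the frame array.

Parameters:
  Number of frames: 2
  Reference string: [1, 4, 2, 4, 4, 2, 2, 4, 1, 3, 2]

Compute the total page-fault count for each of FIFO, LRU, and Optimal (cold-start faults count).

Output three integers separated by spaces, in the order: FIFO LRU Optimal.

Answer: 6 6 5

Derivation:
--- FIFO ---
  step 0: ref 1 -> FAULT, frames=[1,-] (faults so far: 1)
  step 1: ref 4 -> FAULT, frames=[1,4] (faults so far: 2)
  step 2: ref 2 -> FAULT, evict 1, frames=[2,4] (faults so far: 3)
  step 3: ref 4 -> HIT, frames=[2,4] (faults so far: 3)
  step 4: ref 4 -> HIT, frames=[2,4] (faults so far: 3)
  step 5: ref 2 -> HIT, frames=[2,4] (faults so far: 3)
  step 6: ref 2 -> HIT, frames=[2,4] (faults so far: 3)
  step 7: ref 4 -> HIT, frames=[2,4] (faults so far: 3)
  step 8: ref 1 -> FAULT, evict 4, frames=[2,1] (faults so far: 4)
  step 9: ref 3 -> FAULT, evict 2, frames=[3,1] (faults so far: 5)
  step 10: ref 2 -> FAULT, evict 1, frames=[3,2] (faults so far: 6)
  FIFO total faults: 6
--- LRU ---
  step 0: ref 1 -> FAULT, frames=[1,-] (faults so far: 1)
  step 1: ref 4 -> FAULT, frames=[1,4] (faults so far: 2)
  step 2: ref 2 -> FAULT, evict 1, frames=[2,4] (faults so far: 3)
  step 3: ref 4 -> HIT, frames=[2,4] (faults so far: 3)
  step 4: ref 4 -> HIT, frames=[2,4] (faults so far: 3)
  step 5: ref 2 -> HIT, frames=[2,4] (faults so far: 3)
  step 6: ref 2 -> HIT, frames=[2,4] (faults so far: 3)
  step 7: ref 4 -> HIT, frames=[2,4] (faults so far: 3)
  step 8: ref 1 -> FAULT, evict 2, frames=[1,4] (faults so far: 4)
  step 9: ref 3 -> FAULT, evict 4, frames=[1,3] (faults so far: 5)
  step 10: ref 2 -> FAULT, evict 1, frames=[2,3] (faults so far: 6)
  LRU total faults: 6
--- Optimal ---
  step 0: ref 1 -> FAULT, frames=[1,-] (faults so far: 1)
  step 1: ref 4 -> FAULT, frames=[1,4] (faults so far: 2)
  step 2: ref 2 -> FAULT, evict 1, frames=[2,4] (faults so far: 3)
  step 3: ref 4 -> HIT, frames=[2,4] (faults so far: 3)
  step 4: ref 4 -> HIT, frames=[2,4] (faults so far: 3)
  step 5: ref 2 -> HIT, frames=[2,4] (faults so far: 3)
  step 6: ref 2 -> HIT, frames=[2,4] (faults so far: 3)
  step 7: ref 4 -> HIT, frames=[2,4] (faults so far: 3)
  step 8: ref 1 -> FAULT, evict 4, frames=[2,1] (faults so far: 4)
  step 9: ref 3 -> FAULT, evict 1, frames=[2,3] (faults so far: 5)
  step 10: ref 2 -> HIT, frames=[2,3] (faults so far: 5)
  Optimal total faults: 5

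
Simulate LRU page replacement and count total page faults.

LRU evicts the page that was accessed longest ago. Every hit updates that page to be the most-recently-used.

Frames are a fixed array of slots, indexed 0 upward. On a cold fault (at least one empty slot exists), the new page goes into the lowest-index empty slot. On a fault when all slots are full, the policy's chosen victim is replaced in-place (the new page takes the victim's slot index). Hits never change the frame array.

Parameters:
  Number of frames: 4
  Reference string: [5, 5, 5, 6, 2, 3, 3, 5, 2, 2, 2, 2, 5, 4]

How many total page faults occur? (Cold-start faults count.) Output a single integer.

Answer: 5

Derivation:
Step 0: ref 5 → FAULT, frames=[5,-,-,-]
Step 1: ref 5 → HIT, frames=[5,-,-,-]
Step 2: ref 5 → HIT, frames=[5,-,-,-]
Step 3: ref 6 → FAULT, frames=[5,6,-,-]
Step 4: ref 2 → FAULT, frames=[5,6,2,-]
Step 5: ref 3 → FAULT, frames=[5,6,2,3]
Step 6: ref 3 → HIT, frames=[5,6,2,3]
Step 7: ref 5 → HIT, frames=[5,6,2,3]
Step 8: ref 2 → HIT, frames=[5,6,2,3]
Step 9: ref 2 → HIT, frames=[5,6,2,3]
Step 10: ref 2 → HIT, frames=[5,6,2,3]
Step 11: ref 2 → HIT, frames=[5,6,2,3]
Step 12: ref 5 → HIT, frames=[5,6,2,3]
Step 13: ref 4 → FAULT (evict 6), frames=[5,4,2,3]
Total faults: 5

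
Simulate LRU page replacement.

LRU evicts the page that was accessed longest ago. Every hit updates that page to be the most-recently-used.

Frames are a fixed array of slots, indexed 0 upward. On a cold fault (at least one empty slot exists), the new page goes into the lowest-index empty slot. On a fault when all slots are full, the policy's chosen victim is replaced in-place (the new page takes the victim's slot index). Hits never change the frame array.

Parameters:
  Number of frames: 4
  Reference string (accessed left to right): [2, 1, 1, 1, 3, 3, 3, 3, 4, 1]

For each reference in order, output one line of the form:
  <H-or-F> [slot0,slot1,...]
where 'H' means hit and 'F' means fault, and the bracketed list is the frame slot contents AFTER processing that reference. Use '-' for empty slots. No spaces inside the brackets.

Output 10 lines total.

F [2,-,-,-]
F [2,1,-,-]
H [2,1,-,-]
H [2,1,-,-]
F [2,1,3,-]
H [2,1,3,-]
H [2,1,3,-]
H [2,1,3,-]
F [2,1,3,4]
H [2,1,3,4]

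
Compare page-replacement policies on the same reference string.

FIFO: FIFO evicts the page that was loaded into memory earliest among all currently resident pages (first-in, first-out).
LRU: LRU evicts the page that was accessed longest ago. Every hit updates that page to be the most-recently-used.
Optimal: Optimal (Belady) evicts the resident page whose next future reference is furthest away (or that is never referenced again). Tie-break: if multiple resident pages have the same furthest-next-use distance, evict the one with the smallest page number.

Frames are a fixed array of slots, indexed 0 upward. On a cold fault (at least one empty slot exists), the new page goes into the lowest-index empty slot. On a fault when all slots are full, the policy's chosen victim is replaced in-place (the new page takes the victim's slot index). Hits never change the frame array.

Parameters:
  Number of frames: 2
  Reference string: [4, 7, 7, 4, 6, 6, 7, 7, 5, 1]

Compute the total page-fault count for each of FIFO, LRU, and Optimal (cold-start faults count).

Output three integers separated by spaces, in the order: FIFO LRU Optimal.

--- FIFO ---
  step 0: ref 4 -> FAULT, frames=[4,-] (faults so far: 1)
  step 1: ref 7 -> FAULT, frames=[4,7] (faults so far: 2)
  step 2: ref 7 -> HIT, frames=[4,7] (faults so far: 2)
  step 3: ref 4 -> HIT, frames=[4,7] (faults so far: 2)
  step 4: ref 6 -> FAULT, evict 4, frames=[6,7] (faults so far: 3)
  step 5: ref 6 -> HIT, frames=[6,7] (faults so far: 3)
  step 6: ref 7 -> HIT, frames=[6,7] (faults so far: 3)
  step 7: ref 7 -> HIT, frames=[6,7] (faults so far: 3)
  step 8: ref 5 -> FAULT, evict 7, frames=[6,5] (faults so far: 4)
  step 9: ref 1 -> FAULT, evict 6, frames=[1,5] (faults so far: 5)
  FIFO total faults: 5
--- LRU ---
  step 0: ref 4 -> FAULT, frames=[4,-] (faults so far: 1)
  step 1: ref 7 -> FAULT, frames=[4,7] (faults so far: 2)
  step 2: ref 7 -> HIT, frames=[4,7] (faults so far: 2)
  step 3: ref 4 -> HIT, frames=[4,7] (faults so far: 2)
  step 4: ref 6 -> FAULT, evict 7, frames=[4,6] (faults so far: 3)
  step 5: ref 6 -> HIT, frames=[4,6] (faults so far: 3)
  step 6: ref 7 -> FAULT, evict 4, frames=[7,6] (faults so far: 4)
  step 7: ref 7 -> HIT, frames=[7,6] (faults so far: 4)
  step 8: ref 5 -> FAULT, evict 6, frames=[7,5] (faults so far: 5)
  step 9: ref 1 -> FAULT, evict 7, frames=[1,5] (faults so far: 6)
  LRU total faults: 6
--- Optimal ---
  step 0: ref 4 -> FAULT, frames=[4,-] (faults so far: 1)
  step 1: ref 7 -> FAULT, frames=[4,7] (faults so far: 2)
  step 2: ref 7 -> HIT, frames=[4,7] (faults so far: 2)
  step 3: ref 4 -> HIT, frames=[4,7] (faults so far: 2)
  step 4: ref 6 -> FAULT, evict 4, frames=[6,7] (faults so far: 3)
  step 5: ref 6 -> HIT, frames=[6,7] (faults so far: 3)
  step 6: ref 7 -> HIT, frames=[6,7] (faults so far: 3)
  step 7: ref 7 -> HIT, frames=[6,7] (faults so far: 3)
  step 8: ref 5 -> FAULT, evict 6, frames=[5,7] (faults so far: 4)
  step 9: ref 1 -> FAULT, evict 5, frames=[1,7] (faults so far: 5)
  Optimal total faults: 5

Answer: 5 6 5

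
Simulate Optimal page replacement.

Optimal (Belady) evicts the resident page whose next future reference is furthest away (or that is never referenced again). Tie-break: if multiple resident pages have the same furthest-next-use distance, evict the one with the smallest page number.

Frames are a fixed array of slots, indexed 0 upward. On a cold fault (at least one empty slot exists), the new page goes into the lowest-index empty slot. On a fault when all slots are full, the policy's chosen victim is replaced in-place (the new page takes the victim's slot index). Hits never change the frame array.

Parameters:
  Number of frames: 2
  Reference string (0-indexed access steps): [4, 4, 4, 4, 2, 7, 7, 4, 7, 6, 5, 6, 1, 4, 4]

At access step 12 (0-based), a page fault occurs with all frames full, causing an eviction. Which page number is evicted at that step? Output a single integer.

Answer: 5

Derivation:
Step 0: ref 4 -> FAULT, frames=[4,-]
Step 1: ref 4 -> HIT, frames=[4,-]
Step 2: ref 4 -> HIT, frames=[4,-]
Step 3: ref 4 -> HIT, frames=[4,-]
Step 4: ref 2 -> FAULT, frames=[4,2]
Step 5: ref 7 -> FAULT, evict 2, frames=[4,7]
Step 6: ref 7 -> HIT, frames=[4,7]
Step 7: ref 4 -> HIT, frames=[4,7]
Step 8: ref 7 -> HIT, frames=[4,7]
Step 9: ref 6 -> FAULT, evict 7, frames=[4,6]
Step 10: ref 5 -> FAULT, evict 4, frames=[5,6]
Step 11: ref 6 -> HIT, frames=[5,6]
Step 12: ref 1 -> FAULT, evict 5, frames=[1,6]
At step 12: evicted page 5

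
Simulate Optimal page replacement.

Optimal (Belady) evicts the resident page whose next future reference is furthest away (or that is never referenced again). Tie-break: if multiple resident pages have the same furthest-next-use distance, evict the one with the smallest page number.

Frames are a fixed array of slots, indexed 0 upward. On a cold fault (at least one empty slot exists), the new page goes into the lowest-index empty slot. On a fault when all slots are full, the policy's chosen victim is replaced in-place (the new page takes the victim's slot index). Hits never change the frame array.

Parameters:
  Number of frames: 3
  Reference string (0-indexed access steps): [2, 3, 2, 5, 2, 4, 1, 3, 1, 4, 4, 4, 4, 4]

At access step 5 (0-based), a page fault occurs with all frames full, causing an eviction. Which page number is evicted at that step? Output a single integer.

Answer: 2

Derivation:
Step 0: ref 2 -> FAULT, frames=[2,-,-]
Step 1: ref 3 -> FAULT, frames=[2,3,-]
Step 2: ref 2 -> HIT, frames=[2,3,-]
Step 3: ref 5 -> FAULT, frames=[2,3,5]
Step 4: ref 2 -> HIT, frames=[2,3,5]
Step 5: ref 4 -> FAULT, evict 2, frames=[4,3,5]
At step 5: evicted page 2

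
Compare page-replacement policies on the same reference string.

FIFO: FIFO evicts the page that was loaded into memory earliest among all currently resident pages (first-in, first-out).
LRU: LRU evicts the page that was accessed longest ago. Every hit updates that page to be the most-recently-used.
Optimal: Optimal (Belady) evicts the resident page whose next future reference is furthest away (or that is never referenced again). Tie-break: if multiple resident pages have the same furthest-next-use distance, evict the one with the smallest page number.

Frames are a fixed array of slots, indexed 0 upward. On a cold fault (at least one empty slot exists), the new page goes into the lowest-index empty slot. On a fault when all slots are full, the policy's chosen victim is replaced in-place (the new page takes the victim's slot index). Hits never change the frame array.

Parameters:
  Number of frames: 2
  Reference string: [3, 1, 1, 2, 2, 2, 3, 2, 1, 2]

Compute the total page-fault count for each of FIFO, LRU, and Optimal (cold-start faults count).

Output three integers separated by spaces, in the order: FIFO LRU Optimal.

Answer: 6 5 4

Derivation:
--- FIFO ---
  step 0: ref 3 -> FAULT, frames=[3,-] (faults so far: 1)
  step 1: ref 1 -> FAULT, frames=[3,1] (faults so far: 2)
  step 2: ref 1 -> HIT, frames=[3,1] (faults so far: 2)
  step 3: ref 2 -> FAULT, evict 3, frames=[2,1] (faults so far: 3)
  step 4: ref 2 -> HIT, frames=[2,1] (faults so far: 3)
  step 5: ref 2 -> HIT, frames=[2,1] (faults so far: 3)
  step 6: ref 3 -> FAULT, evict 1, frames=[2,3] (faults so far: 4)
  step 7: ref 2 -> HIT, frames=[2,3] (faults so far: 4)
  step 8: ref 1 -> FAULT, evict 2, frames=[1,3] (faults so far: 5)
  step 9: ref 2 -> FAULT, evict 3, frames=[1,2] (faults so far: 6)
  FIFO total faults: 6
--- LRU ---
  step 0: ref 3 -> FAULT, frames=[3,-] (faults so far: 1)
  step 1: ref 1 -> FAULT, frames=[3,1] (faults so far: 2)
  step 2: ref 1 -> HIT, frames=[3,1] (faults so far: 2)
  step 3: ref 2 -> FAULT, evict 3, frames=[2,1] (faults so far: 3)
  step 4: ref 2 -> HIT, frames=[2,1] (faults so far: 3)
  step 5: ref 2 -> HIT, frames=[2,1] (faults so far: 3)
  step 6: ref 3 -> FAULT, evict 1, frames=[2,3] (faults so far: 4)
  step 7: ref 2 -> HIT, frames=[2,3] (faults so far: 4)
  step 8: ref 1 -> FAULT, evict 3, frames=[2,1] (faults so far: 5)
  step 9: ref 2 -> HIT, frames=[2,1] (faults so far: 5)
  LRU total faults: 5
--- Optimal ---
  step 0: ref 3 -> FAULT, frames=[3,-] (faults so far: 1)
  step 1: ref 1 -> FAULT, frames=[3,1] (faults so far: 2)
  step 2: ref 1 -> HIT, frames=[3,1] (faults so far: 2)
  step 3: ref 2 -> FAULT, evict 1, frames=[3,2] (faults so far: 3)
  step 4: ref 2 -> HIT, frames=[3,2] (faults so far: 3)
  step 5: ref 2 -> HIT, frames=[3,2] (faults so far: 3)
  step 6: ref 3 -> HIT, frames=[3,2] (faults so far: 3)
  step 7: ref 2 -> HIT, frames=[3,2] (faults so far: 3)
  step 8: ref 1 -> FAULT, evict 3, frames=[1,2] (faults so far: 4)
  step 9: ref 2 -> HIT, frames=[1,2] (faults so far: 4)
  Optimal total faults: 4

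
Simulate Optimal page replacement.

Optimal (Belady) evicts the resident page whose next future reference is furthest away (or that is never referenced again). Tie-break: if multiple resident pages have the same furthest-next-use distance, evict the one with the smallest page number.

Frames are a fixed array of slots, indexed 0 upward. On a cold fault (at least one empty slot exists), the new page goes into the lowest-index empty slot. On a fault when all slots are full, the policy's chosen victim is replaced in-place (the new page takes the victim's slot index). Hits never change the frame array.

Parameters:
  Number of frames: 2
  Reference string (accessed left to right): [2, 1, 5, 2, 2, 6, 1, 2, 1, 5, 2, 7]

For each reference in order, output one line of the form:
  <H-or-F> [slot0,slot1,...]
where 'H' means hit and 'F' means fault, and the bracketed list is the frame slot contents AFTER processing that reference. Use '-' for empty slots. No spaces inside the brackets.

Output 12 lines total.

F [2,-]
F [2,1]
F [2,5]
H [2,5]
H [2,5]
F [2,6]
F [2,1]
H [2,1]
H [2,1]
F [2,5]
H [2,5]
F [7,5]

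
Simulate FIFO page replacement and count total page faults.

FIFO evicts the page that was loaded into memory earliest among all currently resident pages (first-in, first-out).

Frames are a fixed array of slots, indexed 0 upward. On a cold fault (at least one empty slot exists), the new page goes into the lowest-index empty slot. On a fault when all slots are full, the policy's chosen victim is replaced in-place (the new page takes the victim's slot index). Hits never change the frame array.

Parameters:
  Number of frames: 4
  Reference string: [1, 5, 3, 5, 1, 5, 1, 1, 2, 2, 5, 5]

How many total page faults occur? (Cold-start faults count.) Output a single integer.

Step 0: ref 1 → FAULT, frames=[1,-,-,-]
Step 1: ref 5 → FAULT, frames=[1,5,-,-]
Step 2: ref 3 → FAULT, frames=[1,5,3,-]
Step 3: ref 5 → HIT, frames=[1,5,3,-]
Step 4: ref 1 → HIT, frames=[1,5,3,-]
Step 5: ref 5 → HIT, frames=[1,5,3,-]
Step 6: ref 1 → HIT, frames=[1,5,3,-]
Step 7: ref 1 → HIT, frames=[1,5,3,-]
Step 8: ref 2 → FAULT, frames=[1,5,3,2]
Step 9: ref 2 → HIT, frames=[1,5,3,2]
Step 10: ref 5 → HIT, frames=[1,5,3,2]
Step 11: ref 5 → HIT, frames=[1,5,3,2]
Total faults: 4

Answer: 4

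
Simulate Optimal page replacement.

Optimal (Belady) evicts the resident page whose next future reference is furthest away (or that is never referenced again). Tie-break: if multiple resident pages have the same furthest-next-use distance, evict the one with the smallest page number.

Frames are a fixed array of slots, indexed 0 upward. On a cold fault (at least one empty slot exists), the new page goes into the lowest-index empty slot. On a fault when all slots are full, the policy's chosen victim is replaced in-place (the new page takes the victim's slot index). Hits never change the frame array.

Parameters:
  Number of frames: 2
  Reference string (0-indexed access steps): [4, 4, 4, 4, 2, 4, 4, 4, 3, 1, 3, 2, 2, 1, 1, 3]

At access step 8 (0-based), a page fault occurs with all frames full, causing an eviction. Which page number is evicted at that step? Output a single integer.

Answer: 4

Derivation:
Step 0: ref 4 -> FAULT, frames=[4,-]
Step 1: ref 4 -> HIT, frames=[4,-]
Step 2: ref 4 -> HIT, frames=[4,-]
Step 3: ref 4 -> HIT, frames=[4,-]
Step 4: ref 2 -> FAULT, frames=[4,2]
Step 5: ref 4 -> HIT, frames=[4,2]
Step 6: ref 4 -> HIT, frames=[4,2]
Step 7: ref 4 -> HIT, frames=[4,2]
Step 8: ref 3 -> FAULT, evict 4, frames=[3,2]
At step 8: evicted page 4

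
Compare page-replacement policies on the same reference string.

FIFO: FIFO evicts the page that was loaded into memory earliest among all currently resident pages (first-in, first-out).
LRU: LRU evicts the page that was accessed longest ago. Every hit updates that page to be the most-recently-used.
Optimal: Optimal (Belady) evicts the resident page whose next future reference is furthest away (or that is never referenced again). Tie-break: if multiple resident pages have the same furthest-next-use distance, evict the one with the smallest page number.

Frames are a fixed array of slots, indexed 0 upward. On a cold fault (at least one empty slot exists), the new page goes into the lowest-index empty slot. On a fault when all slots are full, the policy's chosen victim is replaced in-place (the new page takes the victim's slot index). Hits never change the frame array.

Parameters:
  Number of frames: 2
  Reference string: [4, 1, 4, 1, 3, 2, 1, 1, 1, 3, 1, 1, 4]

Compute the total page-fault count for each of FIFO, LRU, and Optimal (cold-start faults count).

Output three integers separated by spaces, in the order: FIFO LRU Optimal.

--- FIFO ---
  step 0: ref 4 -> FAULT, frames=[4,-] (faults so far: 1)
  step 1: ref 1 -> FAULT, frames=[4,1] (faults so far: 2)
  step 2: ref 4 -> HIT, frames=[4,1] (faults so far: 2)
  step 3: ref 1 -> HIT, frames=[4,1] (faults so far: 2)
  step 4: ref 3 -> FAULT, evict 4, frames=[3,1] (faults so far: 3)
  step 5: ref 2 -> FAULT, evict 1, frames=[3,2] (faults so far: 4)
  step 6: ref 1 -> FAULT, evict 3, frames=[1,2] (faults so far: 5)
  step 7: ref 1 -> HIT, frames=[1,2] (faults so far: 5)
  step 8: ref 1 -> HIT, frames=[1,2] (faults so far: 5)
  step 9: ref 3 -> FAULT, evict 2, frames=[1,3] (faults so far: 6)
  step 10: ref 1 -> HIT, frames=[1,3] (faults so far: 6)
  step 11: ref 1 -> HIT, frames=[1,3] (faults so far: 6)
  step 12: ref 4 -> FAULT, evict 1, frames=[4,3] (faults so far: 7)
  FIFO total faults: 7
--- LRU ---
  step 0: ref 4 -> FAULT, frames=[4,-] (faults so far: 1)
  step 1: ref 1 -> FAULT, frames=[4,1] (faults so far: 2)
  step 2: ref 4 -> HIT, frames=[4,1] (faults so far: 2)
  step 3: ref 1 -> HIT, frames=[4,1] (faults so far: 2)
  step 4: ref 3 -> FAULT, evict 4, frames=[3,1] (faults so far: 3)
  step 5: ref 2 -> FAULT, evict 1, frames=[3,2] (faults so far: 4)
  step 6: ref 1 -> FAULT, evict 3, frames=[1,2] (faults so far: 5)
  step 7: ref 1 -> HIT, frames=[1,2] (faults so far: 5)
  step 8: ref 1 -> HIT, frames=[1,2] (faults so far: 5)
  step 9: ref 3 -> FAULT, evict 2, frames=[1,3] (faults so far: 6)
  step 10: ref 1 -> HIT, frames=[1,3] (faults so far: 6)
  step 11: ref 1 -> HIT, frames=[1,3] (faults so far: 6)
  step 12: ref 4 -> FAULT, evict 3, frames=[1,4] (faults so far: 7)
  LRU total faults: 7
--- Optimal ---
  step 0: ref 4 -> FAULT, frames=[4,-] (faults so far: 1)
  step 1: ref 1 -> FAULT, frames=[4,1] (faults so far: 2)
  step 2: ref 4 -> HIT, frames=[4,1] (faults so far: 2)
  step 3: ref 1 -> HIT, frames=[4,1] (faults so far: 2)
  step 4: ref 3 -> FAULT, evict 4, frames=[3,1] (faults so far: 3)
  step 5: ref 2 -> FAULT, evict 3, frames=[2,1] (faults so far: 4)
  step 6: ref 1 -> HIT, frames=[2,1] (faults so far: 4)
  step 7: ref 1 -> HIT, frames=[2,1] (faults so far: 4)
  step 8: ref 1 -> HIT, frames=[2,1] (faults so far: 4)
  step 9: ref 3 -> FAULT, evict 2, frames=[3,1] (faults so far: 5)
  step 10: ref 1 -> HIT, frames=[3,1] (faults so far: 5)
  step 11: ref 1 -> HIT, frames=[3,1] (faults so far: 5)
  step 12: ref 4 -> FAULT, evict 1, frames=[3,4] (faults so far: 6)
  Optimal total faults: 6

Answer: 7 7 6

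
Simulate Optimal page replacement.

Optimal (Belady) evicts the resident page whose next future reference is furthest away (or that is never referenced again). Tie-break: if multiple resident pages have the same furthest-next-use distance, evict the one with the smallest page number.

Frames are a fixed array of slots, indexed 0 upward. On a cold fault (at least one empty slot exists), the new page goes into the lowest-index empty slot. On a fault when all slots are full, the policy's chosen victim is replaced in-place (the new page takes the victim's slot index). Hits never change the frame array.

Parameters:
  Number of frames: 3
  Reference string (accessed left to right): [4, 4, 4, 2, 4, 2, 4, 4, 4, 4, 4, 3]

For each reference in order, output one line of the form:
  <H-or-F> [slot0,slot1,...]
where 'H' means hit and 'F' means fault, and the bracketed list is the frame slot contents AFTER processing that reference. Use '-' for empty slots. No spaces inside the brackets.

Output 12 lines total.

F [4,-,-]
H [4,-,-]
H [4,-,-]
F [4,2,-]
H [4,2,-]
H [4,2,-]
H [4,2,-]
H [4,2,-]
H [4,2,-]
H [4,2,-]
H [4,2,-]
F [4,2,3]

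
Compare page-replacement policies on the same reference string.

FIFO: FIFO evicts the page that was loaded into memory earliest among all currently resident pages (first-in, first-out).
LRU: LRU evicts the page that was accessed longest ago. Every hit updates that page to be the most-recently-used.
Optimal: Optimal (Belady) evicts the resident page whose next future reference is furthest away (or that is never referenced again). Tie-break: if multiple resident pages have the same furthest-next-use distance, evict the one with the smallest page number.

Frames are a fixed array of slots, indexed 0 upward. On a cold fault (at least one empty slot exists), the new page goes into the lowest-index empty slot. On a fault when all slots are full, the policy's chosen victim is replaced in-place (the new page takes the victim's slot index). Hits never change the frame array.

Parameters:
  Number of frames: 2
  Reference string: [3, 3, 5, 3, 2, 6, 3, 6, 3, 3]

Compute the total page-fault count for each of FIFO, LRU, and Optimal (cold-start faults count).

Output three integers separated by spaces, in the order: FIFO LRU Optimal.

Answer: 5 5 4

Derivation:
--- FIFO ---
  step 0: ref 3 -> FAULT, frames=[3,-] (faults so far: 1)
  step 1: ref 3 -> HIT, frames=[3,-] (faults so far: 1)
  step 2: ref 5 -> FAULT, frames=[3,5] (faults so far: 2)
  step 3: ref 3 -> HIT, frames=[3,5] (faults so far: 2)
  step 4: ref 2 -> FAULT, evict 3, frames=[2,5] (faults so far: 3)
  step 5: ref 6 -> FAULT, evict 5, frames=[2,6] (faults so far: 4)
  step 6: ref 3 -> FAULT, evict 2, frames=[3,6] (faults so far: 5)
  step 7: ref 6 -> HIT, frames=[3,6] (faults so far: 5)
  step 8: ref 3 -> HIT, frames=[3,6] (faults so far: 5)
  step 9: ref 3 -> HIT, frames=[3,6] (faults so far: 5)
  FIFO total faults: 5
--- LRU ---
  step 0: ref 3 -> FAULT, frames=[3,-] (faults so far: 1)
  step 1: ref 3 -> HIT, frames=[3,-] (faults so far: 1)
  step 2: ref 5 -> FAULT, frames=[3,5] (faults so far: 2)
  step 3: ref 3 -> HIT, frames=[3,5] (faults so far: 2)
  step 4: ref 2 -> FAULT, evict 5, frames=[3,2] (faults so far: 3)
  step 5: ref 6 -> FAULT, evict 3, frames=[6,2] (faults so far: 4)
  step 6: ref 3 -> FAULT, evict 2, frames=[6,3] (faults so far: 5)
  step 7: ref 6 -> HIT, frames=[6,3] (faults so far: 5)
  step 8: ref 3 -> HIT, frames=[6,3] (faults so far: 5)
  step 9: ref 3 -> HIT, frames=[6,3] (faults so far: 5)
  LRU total faults: 5
--- Optimal ---
  step 0: ref 3 -> FAULT, frames=[3,-] (faults so far: 1)
  step 1: ref 3 -> HIT, frames=[3,-] (faults so far: 1)
  step 2: ref 5 -> FAULT, frames=[3,5] (faults so far: 2)
  step 3: ref 3 -> HIT, frames=[3,5] (faults so far: 2)
  step 4: ref 2 -> FAULT, evict 5, frames=[3,2] (faults so far: 3)
  step 5: ref 6 -> FAULT, evict 2, frames=[3,6] (faults so far: 4)
  step 6: ref 3 -> HIT, frames=[3,6] (faults so far: 4)
  step 7: ref 6 -> HIT, frames=[3,6] (faults so far: 4)
  step 8: ref 3 -> HIT, frames=[3,6] (faults so far: 4)
  step 9: ref 3 -> HIT, frames=[3,6] (faults so far: 4)
  Optimal total faults: 4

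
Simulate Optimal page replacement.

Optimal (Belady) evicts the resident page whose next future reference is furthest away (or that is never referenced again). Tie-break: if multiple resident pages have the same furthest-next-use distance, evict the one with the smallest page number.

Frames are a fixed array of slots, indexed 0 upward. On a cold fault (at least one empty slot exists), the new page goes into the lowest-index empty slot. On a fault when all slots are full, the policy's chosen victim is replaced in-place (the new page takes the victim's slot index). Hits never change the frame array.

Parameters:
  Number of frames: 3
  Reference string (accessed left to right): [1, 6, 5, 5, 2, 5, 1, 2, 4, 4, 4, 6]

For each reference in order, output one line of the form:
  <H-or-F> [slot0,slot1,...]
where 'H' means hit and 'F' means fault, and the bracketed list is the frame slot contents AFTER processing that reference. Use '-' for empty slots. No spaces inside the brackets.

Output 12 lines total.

F [1,-,-]
F [1,6,-]
F [1,6,5]
H [1,6,5]
F [1,2,5]
H [1,2,5]
H [1,2,5]
H [1,2,5]
F [4,2,5]
H [4,2,5]
H [4,2,5]
F [4,6,5]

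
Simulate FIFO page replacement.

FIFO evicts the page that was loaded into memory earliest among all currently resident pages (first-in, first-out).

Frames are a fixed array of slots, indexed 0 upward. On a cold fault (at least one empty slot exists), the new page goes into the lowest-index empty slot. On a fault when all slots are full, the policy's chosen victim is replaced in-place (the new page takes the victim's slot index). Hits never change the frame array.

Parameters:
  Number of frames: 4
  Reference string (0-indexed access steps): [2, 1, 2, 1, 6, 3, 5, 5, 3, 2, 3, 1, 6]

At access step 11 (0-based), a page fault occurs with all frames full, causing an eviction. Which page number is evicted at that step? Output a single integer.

Answer: 6

Derivation:
Step 0: ref 2 -> FAULT, frames=[2,-,-,-]
Step 1: ref 1 -> FAULT, frames=[2,1,-,-]
Step 2: ref 2 -> HIT, frames=[2,1,-,-]
Step 3: ref 1 -> HIT, frames=[2,1,-,-]
Step 4: ref 6 -> FAULT, frames=[2,1,6,-]
Step 5: ref 3 -> FAULT, frames=[2,1,6,3]
Step 6: ref 5 -> FAULT, evict 2, frames=[5,1,6,3]
Step 7: ref 5 -> HIT, frames=[5,1,6,3]
Step 8: ref 3 -> HIT, frames=[5,1,6,3]
Step 9: ref 2 -> FAULT, evict 1, frames=[5,2,6,3]
Step 10: ref 3 -> HIT, frames=[5,2,6,3]
Step 11: ref 1 -> FAULT, evict 6, frames=[5,2,1,3]
At step 11: evicted page 6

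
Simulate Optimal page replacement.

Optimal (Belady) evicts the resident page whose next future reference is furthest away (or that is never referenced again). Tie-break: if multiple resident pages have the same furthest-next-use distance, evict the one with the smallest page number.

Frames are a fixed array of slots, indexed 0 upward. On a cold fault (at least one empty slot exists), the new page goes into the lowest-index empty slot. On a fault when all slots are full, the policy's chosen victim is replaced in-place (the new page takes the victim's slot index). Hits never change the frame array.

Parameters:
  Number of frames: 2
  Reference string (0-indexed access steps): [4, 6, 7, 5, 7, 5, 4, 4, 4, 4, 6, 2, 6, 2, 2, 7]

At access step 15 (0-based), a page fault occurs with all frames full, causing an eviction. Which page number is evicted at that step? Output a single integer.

Answer: 2

Derivation:
Step 0: ref 4 -> FAULT, frames=[4,-]
Step 1: ref 6 -> FAULT, frames=[4,6]
Step 2: ref 7 -> FAULT, evict 6, frames=[4,7]
Step 3: ref 5 -> FAULT, evict 4, frames=[5,7]
Step 4: ref 7 -> HIT, frames=[5,7]
Step 5: ref 5 -> HIT, frames=[5,7]
Step 6: ref 4 -> FAULT, evict 5, frames=[4,7]
Step 7: ref 4 -> HIT, frames=[4,7]
Step 8: ref 4 -> HIT, frames=[4,7]
Step 9: ref 4 -> HIT, frames=[4,7]
Step 10: ref 6 -> FAULT, evict 4, frames=[6,7]
Step 11: ref 2 -> FAULT, evict 7, frames=[6,2]
Step 12: ref 6 -> HIT, frames=[6,2]
Step 13: ref 2 -> HIT, frames=[6,2]
Step 14: ref 2 -> HIT, frames=[6,2]
Step 15: ref 7 -> FAULT, evict 2, frames=[6,7]
At step 15: evicted page 2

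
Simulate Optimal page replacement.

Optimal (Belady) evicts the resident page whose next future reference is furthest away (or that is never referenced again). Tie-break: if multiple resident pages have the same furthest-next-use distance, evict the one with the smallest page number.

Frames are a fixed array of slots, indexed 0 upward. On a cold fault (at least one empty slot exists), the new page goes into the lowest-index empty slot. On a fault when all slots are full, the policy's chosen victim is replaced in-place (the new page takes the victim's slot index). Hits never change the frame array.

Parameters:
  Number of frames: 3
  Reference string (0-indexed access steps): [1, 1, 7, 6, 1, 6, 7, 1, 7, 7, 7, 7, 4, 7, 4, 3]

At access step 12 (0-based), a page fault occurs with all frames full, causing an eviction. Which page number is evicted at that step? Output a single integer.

Answer: 1

Derivation:
Step 0: ref 1 -> FAULT, frames=[1,-,-]
Step 1: ref 1 -> HIT, frames=[1,-,-]
Step 2: ref 7 -> FAULT, frames=[1,7,-]
Step 3: ref 6 -> FAULT, frames=[1,7,6]
Step 4: ref 1 -> HIT, frames=[1,7,6]
Step 5: ref 6 -> HIT, frames=[1,7,6]
Step 6: ref 7 -> HIT, frames=[1,7,6]
Step 7: ref 1 -> HIT, frames=[1,7,6]
Step 8: ref 7 -> HIT, frames=[1,7,6]
Step 9: ref 7 -> HIT, frames=[1,7,6]
Step 10: ref 7 -> HIT, frames=[1,7,6]
Step 11: ref 7 -> HIT, frames=[1,7,6]
Step 12: ref 4 -> FAULT, evict 1, frames=[4,7,6]
At step 12: evicted page 1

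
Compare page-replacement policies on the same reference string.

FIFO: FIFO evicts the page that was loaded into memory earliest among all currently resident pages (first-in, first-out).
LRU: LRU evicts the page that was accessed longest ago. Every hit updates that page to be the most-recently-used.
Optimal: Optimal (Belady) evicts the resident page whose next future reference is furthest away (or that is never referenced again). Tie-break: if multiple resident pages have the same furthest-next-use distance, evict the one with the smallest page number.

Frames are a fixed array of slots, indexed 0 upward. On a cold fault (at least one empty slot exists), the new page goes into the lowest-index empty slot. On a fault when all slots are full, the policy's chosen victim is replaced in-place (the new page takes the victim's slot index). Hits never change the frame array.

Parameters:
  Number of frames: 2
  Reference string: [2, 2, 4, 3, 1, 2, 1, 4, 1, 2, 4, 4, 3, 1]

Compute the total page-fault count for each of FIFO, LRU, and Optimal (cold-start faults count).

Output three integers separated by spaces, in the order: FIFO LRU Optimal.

--- FIFO ---
  step 0: ref 2 -> FAULT, frames=[2,-] (faults so far: 1)
  step 1: ref 2 -> HIT, frames=[2,-] (faults so far: 1)
  step 2: ref 4 -> FAULT, frames=[2,4] (faults so far: 2)
  step 3: ref 3 -> FAULT, evict 2, frames=[3,4] (faults so far: 3)
  step 4: ref 1 -> FAULT, evict 4, frames=[3,1] (faults so far: 4)
  step 5: ref 2 -> FAULT, evict 3, frames=[2,1] (faults so far: 5)
  step 6: ref 1 -> HIT, frames=[2,1] (faults so far: 5)
  step 7: ref 4 -> FAULT, evict 1, frames=[2,4] (faults so far: 6)
  step 8: ref 1 -> FAULT, evict 2, frames=[1,4] (faults so far: 7)
  step 9: ref 2 -> FAULT, evict 4, frames=[1,2] (faults so far: 8)
  step 10: ref 4 -> FAULT, evict 1, frames=[4,2] (faults so far: 9)
  step 11: ref 4 -> HIT, frames=[4,2] (faults so far: 9)
  step 12: ref 3 -> FAULT, evict 2, frames=[4,3] (faults so far: 10)
  step 13: ref 1 -> FAULT, evict 4, frames=[1,3] (faults so far: 11)
  FIFO total faults: 11
--- LRU ---
  step 0: ref 2 -> FAULT, frames=[2,-] (faults so far: 1)
  step 1: ref 2 -> HIT, frames=[2,-] (faults so far: 1)
  step 2: ref 4 -> FAULT, frames=[2,4] (faults so far: 2)
  step 3: ref 3 -> FAULT, evict 2, frames=[3,4] (faults so far: 3)
  step 4: ref 1 -> FAULT, evict 4, frames=[3,1] (faults so far: 4)
  step 5: ref 2 -> FAULT, evict 3, frames=[2,1] (faults so far: 5)
  step 6: ref 1 -> HIT, frames=[2,1] (faults so far: 5)
  step 7: ref 4 -> FAULT, evict 2, frames=[4,1] (faults so far: 6)
  step 8: ref 1 -> HIT, frames=[4,1] (faults so far: 6)
  step 9: ref 2 -> FAULT, evict 4, frames=[2,1] (faults so far: 7)
  step 10: ref 4 -> FAULT, evict 1, frames=[2,4] (faults so far: 8)
  step 11: ref 4 -> HIT, frames=[2,4] (faults so far: 8)
  step 12: ref 3 -> FAULT, evict 2, frames=[3,4] (faults so far: 9)
  step 13: ref 1 -> FAULT, evict 4, frames=[3,1] (faults so far: 10)
  LRU total faults: 10
--- Optimal ---
  step 0: ref 2 -> FAULT, frames=[2,-] (faults so far: 1)
  step 1: ref 2 -> HIT, frames=[2,-] (faults so far: 1)
  step 2: ref 4 -> FAULT, frames=[2,4] (faults so far: 2)
  step 3: ref 3 -> FAULT, evict 4, frames=[2,3] (faults so far: 3)
  step 4: ref 1 -> FAULT, evict 3, frames=[2,1] (faults so far: 4)
  step 5: ref 2 -> HIT, frames=[2,1] (faults so far: 4)
  step 6: ref 1 -> HIT, frames=[2,1] (faults so far: 4)
  step 7: ref 4 -> FAULT, evict 2, frames=[4,1] (faults so far: 5)
  step 8: ref 1 -> HIT, frames=[4,1] (faults so far: 5)
  step 9: ref 2 -> FAULT, evict 1, frames=[4,2] (faults so far: 6)
  step 10: ref 4 -> HIT, frames=[4,2] (faults so far: 6)
  step 11: ref 4 -> HIT, frames=[4,2] (faults so far: 6)
  step 12: ref 3 -> FAULT, evict 2, frames=[4,3] (faults so far: 7)
  step 13: ref 1 -> FAULT, evict 3, frames=[4,1] (faults so far: 8)
  Optimal total faults: 8

Answer: 11 10 8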